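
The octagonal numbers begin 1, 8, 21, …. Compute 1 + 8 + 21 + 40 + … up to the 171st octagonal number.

5014746

Σ i(3i−2) = 3Σi² − 2Σi over i = 1..171.
Σi = 14706 and Σi² = 1681386.
3·1681386 − 2·14706 = 5014746.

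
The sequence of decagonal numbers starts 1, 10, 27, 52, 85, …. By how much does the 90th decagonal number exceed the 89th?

713

Consecutive decagonal numbers differ by 8n − 7: here 8·90 − 7 = 713.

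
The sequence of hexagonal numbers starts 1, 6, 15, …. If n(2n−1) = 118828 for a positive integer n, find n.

244

Set n(2n−1) = 118828, giving 2n² − n − 118828 = 0.
The discriminant is 1 + 8·118828 = 950625, and √950625 = 975.
So n = (1 + 975) / 4 = 976/4 = 244.
Check: 244·(2·244 − 1) = 118828. ✓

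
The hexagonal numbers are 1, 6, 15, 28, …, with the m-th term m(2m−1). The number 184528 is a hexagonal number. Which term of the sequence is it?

Set n(2n−1) = 184528, giving 2n² − n − 184528 = 0.
The discriminant is 1 + 8·184528 = 1476225, and √1476225 = 1215.
So n = (1 + 1215) / 4 = 1216/4 = 304.
Check: 304·(2·304 − 1) = 184528. ✓

304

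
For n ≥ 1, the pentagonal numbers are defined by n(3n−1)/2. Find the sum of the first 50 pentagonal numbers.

Σ i(3i−1)/2 = (3Σi² − Σi) / 2 over i = 1..50.
Σi = 1275 and Σi² = 42925.
(3·42925 − 1·1275) / 2 = 127500/2 = 63750.

63750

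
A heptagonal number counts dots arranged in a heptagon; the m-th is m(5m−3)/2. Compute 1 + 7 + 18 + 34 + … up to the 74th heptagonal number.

Σ i(5i−3)/2 = (5Σi² − 3Σi) / 2 over i = 1..74.
Σi = 2775 and Σi² = 137825.
(5·137825 − 3·2775) / 2 = 680800/2 = 340400.

340400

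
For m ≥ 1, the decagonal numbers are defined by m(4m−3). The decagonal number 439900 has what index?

Set n(4n−3) = 439900, giving 4n² − 3n − 439900 = 0.
So n = (3 + 2653) / 8 = 2656/8 = 332.

332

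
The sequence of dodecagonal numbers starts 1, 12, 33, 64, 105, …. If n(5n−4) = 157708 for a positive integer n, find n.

Set n(5n−4) = 157708, giving 5n² − 4n − 157708 = 0.
So n = (4 + 1776) / 10 = 1780/10 = 178.
Check: 178·(5·178 − 4) = 157708. ✓

178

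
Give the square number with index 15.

225

The 15th square number is n² with n = 15.
15² = 225.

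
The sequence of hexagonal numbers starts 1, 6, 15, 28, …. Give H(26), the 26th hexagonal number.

1326

26·(2·26 − 1) = 26·51 = 1326.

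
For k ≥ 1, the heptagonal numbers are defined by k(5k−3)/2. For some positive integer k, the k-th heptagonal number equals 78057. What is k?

177

Set n(5n−3)/2 = 78057, giving 5n² − 3n − 156114 = 0.
The discriminant is 9 + 40·78057 = 3122289, and √3122289 = 1767.
So n = (3 + 1767) / 10 = 1770/10 = 177.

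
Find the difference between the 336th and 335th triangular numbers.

Consecutive triangular numbers differ by n: T_{336} − T_{335} = 336.

336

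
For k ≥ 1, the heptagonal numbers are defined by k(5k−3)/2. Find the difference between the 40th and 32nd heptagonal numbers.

40·(5·40 − 3)/2 = 3940 and 32·(5·32 − 3)/2 = 2512.
Difference: 3940 − 2512 = 1428.

1428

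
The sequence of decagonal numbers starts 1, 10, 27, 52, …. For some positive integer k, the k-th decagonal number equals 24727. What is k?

Set n(4n−3) = 24727, giving 4n² − 3n − 24727 = 0.
So n = (3 + 629) / 8 = 632/8 = 79.
Check: 79·(4·79 − 3) = 24727. ✓

79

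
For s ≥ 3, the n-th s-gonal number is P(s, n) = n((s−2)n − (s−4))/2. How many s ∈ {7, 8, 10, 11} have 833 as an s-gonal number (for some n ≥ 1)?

s = 7: P(7, 18) = 783 and P(7, 19) = 874; 833 is not s-gonal.
s = 8: P(8, 17) = 833. ✓
s = 10: P(10, 14) = 742 and P(10, 15) = 855; 833 is not s-gonal.
s = 11: P(11, 14) = 833. ✓
Hits: s ∈ {8, 11} → 2.

2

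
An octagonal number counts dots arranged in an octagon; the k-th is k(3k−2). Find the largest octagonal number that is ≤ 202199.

200725

Solve n(3n−2) ≤ 202199 for integer n.
n = 259 gives 200725 ≤ 202199, while n = 260 gives 202280 > 202199; so the answer is 200725.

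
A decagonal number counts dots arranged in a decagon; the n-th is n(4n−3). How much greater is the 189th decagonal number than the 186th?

189·(4·189 − 3) = 142317 and 186·(4·186 − 3) = 137826.
Difference: 142317 − 137826 = 4491.

4491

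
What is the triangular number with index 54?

1485

The 54th triangular number is n(n+1)/2 with n = 54.
54·55/2 = 2970/2 = 1485.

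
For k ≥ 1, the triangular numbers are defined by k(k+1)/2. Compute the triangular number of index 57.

The 57th triangular number is n(n+1)/2 with n = 57.
57·58/2 = 3306/2 = 1653.

1653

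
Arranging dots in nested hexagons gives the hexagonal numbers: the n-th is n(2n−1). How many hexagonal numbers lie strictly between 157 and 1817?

21

The n-th hexagonal number is n(2n−1).
Smallest index with value > 157: n = 10 (giving 190).
Largest index with value < 1817: n = 30 (giving 1770).
Indices 10 through 30: 21 terms.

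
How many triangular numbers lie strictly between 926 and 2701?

30

The n-th triangular number is n(n+1)/2.
Smallest index with value > 926: n = 43 (giving 946).
Largest index with value < 2701: n = 72 (giving 2628).
Indices 43 through 72: 30 terms.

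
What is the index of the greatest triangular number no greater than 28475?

Solve n(n+1)/2 ≤ 28475 for integer n.
n = 238 gives 28441 ≤ 28475, while n = 239 gives 28680 > 28475; so the answer is index 238.

238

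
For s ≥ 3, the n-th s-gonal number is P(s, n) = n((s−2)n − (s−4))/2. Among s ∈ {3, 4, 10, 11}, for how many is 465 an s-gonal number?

1

s = 3: P(3, 30) = 465. ✓
s = 4: P(4, 21) = 441 and P(4, 22) = 484; 465 is not s-gonal.
s = 10: P(10, 11) = 451 and P(10, 12) = 540; 465 is not s-gonal.
s = 11: P(11, 10) = 415 and P(11, 11) = 506; 465 is not s-gonal.
Hits: s ∈ {3} → 1.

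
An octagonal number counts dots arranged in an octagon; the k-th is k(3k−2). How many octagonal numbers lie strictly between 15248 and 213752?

196

The n-th octagonal number is n(3n−2).
Smallest index with value > 15248: n = 72 (giving 15408).
Largest index with value < 213752: n = 267 (giving 213333).
Indices 72 through 267: 196 terms.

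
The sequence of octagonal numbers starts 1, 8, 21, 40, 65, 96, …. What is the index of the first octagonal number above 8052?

Solve n(3n−2) > 8052 for integer n.
The largest n with value ≤ 8052 is 52 (since 8008 ≤ 8052 < 8321), so the first above is n = 53, value 8321.

53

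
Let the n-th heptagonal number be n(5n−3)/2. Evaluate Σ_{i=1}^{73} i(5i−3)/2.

326821

Σ i(5i−3)/2 = (5Σi² − 3Σi) / 2 over i = 1..73.
Σi = 2701 and Σi² = 132349.
(5·132349 − 3·2701) / 2 = 653642/2 = 326821.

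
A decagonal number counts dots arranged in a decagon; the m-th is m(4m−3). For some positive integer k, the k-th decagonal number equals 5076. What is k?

36

Set n(4n−3) = 5076, giving 4n² − 3n − 5076 = 0.
So n = (3 + 285) / 8 = 288/8 = 36.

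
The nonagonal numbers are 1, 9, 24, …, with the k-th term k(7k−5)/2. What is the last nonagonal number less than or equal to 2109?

Solve n(7n−5)/2 ≤ 2109 for integer n.
n = 24 gives 1956 ≤ 2109, while n = 25 gives 2125 > 2109; so the answer is 1956.

1956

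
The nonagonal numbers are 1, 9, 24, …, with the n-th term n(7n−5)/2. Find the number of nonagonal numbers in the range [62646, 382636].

The n-th nonagonal number is n(7n−5)/2.
Smallest index with value ≥ 62646: n = 135 (giving 63450).
Largest index with value ≤ 382636: n = 331 (giving 382636).
Indices 135 through 331: 197 terms.

197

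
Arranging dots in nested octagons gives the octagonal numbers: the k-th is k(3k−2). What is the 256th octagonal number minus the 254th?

3056

256·(3·256 − 2) = 196096 and 254·(3·254 − 2) = 193040.
Difference: 196096 − 193040 = 3056.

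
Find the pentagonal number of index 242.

87725

242·(3·242 − 1)/2 = 242·725/2 = 87725.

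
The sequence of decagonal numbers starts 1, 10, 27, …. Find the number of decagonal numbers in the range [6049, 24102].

The n-th decagonal number is n(4n−3).
Smallest index with value ≥ 6049: n = 40 (giving 6280).
Largest index with value ≤ 24102: n = 78 (giving 24102).
Indices 40 through 78: 39 terms.

39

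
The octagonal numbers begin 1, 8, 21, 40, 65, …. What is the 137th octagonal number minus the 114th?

17273

137·(3·137 − 2) = 56033 and 114·(3·114 − 2) = 38760.
Difference: 56033 − 38760 = 17273.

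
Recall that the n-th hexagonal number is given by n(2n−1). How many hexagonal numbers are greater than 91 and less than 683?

11

The n-th hexagonal number is n(2n−1).
Smallest index with value > 91: n = 8 (giving 120).
Largest index with value < 683: n = 18 (giving 630).
Indices 8 through 18: 11 terms.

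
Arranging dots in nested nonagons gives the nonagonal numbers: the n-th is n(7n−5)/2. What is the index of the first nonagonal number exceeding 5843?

42

Solve n(7n−5)/2 > 5843 for integer n.
The largest n with value ≤ 5843 is 41 (since 5781 ≤ 5843 < 6069), so the first above is n = 42, value 6069.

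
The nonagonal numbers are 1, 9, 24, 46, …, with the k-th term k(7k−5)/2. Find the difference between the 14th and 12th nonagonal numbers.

177

14·(7·14 − 5)/2 = 651 and 12·(7·12 − 5)/2 = 474.
Difference: 651 − 474 = 177.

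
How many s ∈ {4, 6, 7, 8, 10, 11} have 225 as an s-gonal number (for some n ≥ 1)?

s = 4: P(4, 15) = 225. ✓
s = 6: P(6, 10) = 190 and P(6, 11) = 231; 225 is not s-gonal.
s = 7: P(7, 9) = 189 and P(7, 10) = 235; 225 is not s-gonal.
s = 8: P(8, 9) = 225. ✓
s = 10: P(10, 7) = 175 and P(10, 8) = 232; 225 is not s-gonal.
s = 11: P(11, 7) = 196 and P(11, 8) = 260; 225 is not s-gonal.
Hits: s ∈ {4, 8} → 2.

2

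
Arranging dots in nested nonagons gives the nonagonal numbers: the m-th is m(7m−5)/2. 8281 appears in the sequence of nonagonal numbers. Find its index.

Set n(7n−5)/2 = 8281, giving 7n² − 5n − 16562 = 0.
The discriminant is 25 + 56·8281 = 463761, and √463761 = 681.
So n = (5 + 681) / 14 = 686/14 = 49.

49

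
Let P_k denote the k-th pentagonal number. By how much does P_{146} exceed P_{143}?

1299

146·(3·146 − 1)/2 = 31901 and 143·(3·143 − 1)/2 = 30602.
Difference: 31901 − 30602 = 1299.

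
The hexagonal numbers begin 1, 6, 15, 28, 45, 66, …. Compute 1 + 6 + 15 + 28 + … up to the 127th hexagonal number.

1373632

Σ i(2i−1) = 2Σi² − Σi over i = 1..127.
Σi = 8128 and Σi² = 690880.
2·690880 − 1·8128 = 1373632.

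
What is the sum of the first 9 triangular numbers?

165

Σ i(i+1)/2 = (Σi² + Σi) / 2 over i = 1..9.
Σi = 45 and Σi² = 285.
(1·285 + 1·45) / 2 = 330/2 = 165.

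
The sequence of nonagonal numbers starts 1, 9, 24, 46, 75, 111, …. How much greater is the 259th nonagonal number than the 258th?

1807

Consecutive nonagonal numbers differ by 7n − 6: here 7·259 − 6 = 1807.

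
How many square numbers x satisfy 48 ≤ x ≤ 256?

10

The n-th square number is n².
Smallest index with value ≥ 48: n = 7 (giving 49).
Largest index with value ≤ 256: n = 16 (giving 256).
Indices 7 through 16: 10 terms.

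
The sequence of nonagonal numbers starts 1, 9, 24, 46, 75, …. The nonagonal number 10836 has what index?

56

Set n(7n−5)/2 = 10836, giving 7n² − 5n − 21672 = 0.
So n = (5 + 779) / 14 = 784/14 = 56.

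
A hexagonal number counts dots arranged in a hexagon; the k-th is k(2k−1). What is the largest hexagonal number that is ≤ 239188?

Solve n(2n−1) ≤ 239188 for integer n.
n = 346 gives 239086 ≤ 239188, while n = 347 gives 240471 > 239188; so the answer is 239086.

239086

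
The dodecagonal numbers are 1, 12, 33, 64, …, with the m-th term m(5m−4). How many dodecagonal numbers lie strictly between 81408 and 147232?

The n-th dodecagonal number is n(5n−4).
Smallest index with value > 81408: n = 129 (giving 82689).
Largest index with value < 147232: n = 171 (giving 145521).
Indices 129 through 171: 43 terms.

43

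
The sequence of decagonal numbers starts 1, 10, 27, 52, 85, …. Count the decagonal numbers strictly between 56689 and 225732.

The n-th decagonal number is n(4n−3).
Smallest index with value > 56689: n = 120 (giving 57240).
Largest index with value < 225732: n = 237 (giving 223965).
Indices 120 through 237: 118 terms.

118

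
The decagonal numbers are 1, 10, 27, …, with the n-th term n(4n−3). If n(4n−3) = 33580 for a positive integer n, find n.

92

Set n(4n−3) = 33580, giving 4n² − 3n − 33580 = 0.
The discriminant is 9 + 16·33580 = 537289, and √537289 = 733.
So n = (3 + 733) / 8 = 736/8 = 92.
Check: 92·(4·92 − 3) = 33580. ✓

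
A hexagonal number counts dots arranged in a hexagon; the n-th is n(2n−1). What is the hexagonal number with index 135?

The 135th hexagonal number is n(2n−1) with n = 135.
135·(2·135 − 1) = 135·269 = 36315.

36315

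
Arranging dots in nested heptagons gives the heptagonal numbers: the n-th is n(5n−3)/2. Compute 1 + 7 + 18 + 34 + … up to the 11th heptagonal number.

Σ i(5i−3)/2 = (5Σi² − 3Σi) / 2 over i = 1..11.
Σi = 66 and Σi² = 506.
(5·506 − 3·66) / 2 = 2332/2 = 1166.

1166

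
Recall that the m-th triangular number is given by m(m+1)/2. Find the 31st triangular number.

496

The 31st triangular number is n(n+1)/2 with n = 31.
31·32/2 = 992/2 = 496.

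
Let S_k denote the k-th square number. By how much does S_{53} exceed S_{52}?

105

n² − (n−1)² = 2n − 1, so 53² − 52² = 2·53 − 1 = 105.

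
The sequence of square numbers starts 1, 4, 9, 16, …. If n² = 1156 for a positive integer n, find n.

34

We need n² = 1156, so n = √1156 = 34.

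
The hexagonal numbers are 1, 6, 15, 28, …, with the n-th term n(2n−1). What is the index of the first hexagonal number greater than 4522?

Solve n(2n−1) > 4522 for integer n.
The largest n with value ≤ 4522 is 47 (since 4371 ≤ 4522 < 4560), so the first above is n = 48, value 4560.

48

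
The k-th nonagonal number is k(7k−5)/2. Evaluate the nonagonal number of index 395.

545100

395·(7·395 − 5)/2 = 395·2760/2 = 395·1380 = 545100.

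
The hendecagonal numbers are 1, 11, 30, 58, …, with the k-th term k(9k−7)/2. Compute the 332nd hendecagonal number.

494846

The 332nd hendecagonal number is n(9n−7)/2 with n = 332.
332·(9·332 − 7)/2 = 332·2981/2 = 494846.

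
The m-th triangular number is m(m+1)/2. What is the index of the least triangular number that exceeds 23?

Solve n(n+1)/2 > 23 for integer n.
The largest n with value ≤ 23 is 6 (since 21 ≤ 23 < 28), so the first above is n = 7, value 28.

7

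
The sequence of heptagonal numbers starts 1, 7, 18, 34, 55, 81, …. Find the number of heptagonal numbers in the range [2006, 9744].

The n-th heptagonal number is n(5n−3)/2.
Smallest index with value ≥ 2006: n = 29 (giving 2059).
Largest index with value ≤ 9744: n = 62 (giving 9517).
Indices 29 through 62: 34 terms.

34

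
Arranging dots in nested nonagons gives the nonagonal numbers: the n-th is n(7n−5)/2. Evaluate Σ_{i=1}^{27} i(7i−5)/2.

23310

Σ i(7i−5)/2 = (7Σi² − 5Σi) / 2 over i = 1..27.
Σi = 378 and Σi² = 6930.
(7·6930 − 5·378) / 2 = 46620/2 = 23310.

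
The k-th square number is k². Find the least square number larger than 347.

Solve n² > 347 for integer n.
The largest n with value ≤ 347 is 18 (since 324 ≤ 347 < 361), so the first above is n = 19, value 361.

361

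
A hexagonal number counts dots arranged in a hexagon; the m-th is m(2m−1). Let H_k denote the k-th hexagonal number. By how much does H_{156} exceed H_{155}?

621

Consecutive hexagonal numbers differ by 4n − 3: here 4·156 − 3 = 621.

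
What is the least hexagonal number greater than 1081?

Solve n(2n−1) > 1081 for integer n.
The largest n with value ≤ 1081 is 23 (since 1035 ≤ 1081 < 1128), so the first above is n = 24, value 1128.

1128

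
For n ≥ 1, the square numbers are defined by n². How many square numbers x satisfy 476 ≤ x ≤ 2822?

The n-th square number is n².
Smallest index with value ≥ 476: n = 22 (giving 484).
Largest index with value ≤ 2822: n = 53 (giving 2809).
Indices 22 through 53: 32 terms.

32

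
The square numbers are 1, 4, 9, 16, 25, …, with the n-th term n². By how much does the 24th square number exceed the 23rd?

n² − (n−1)² = 2n − 1, so 24² − 23² = 2·24 − 1 = 47.

47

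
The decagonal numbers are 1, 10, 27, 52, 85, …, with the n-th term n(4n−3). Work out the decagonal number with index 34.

4522

The 34th decagonal number is n(4n−3) with n = 34.
34·(4·34 − 3) = 34·133 = 4522.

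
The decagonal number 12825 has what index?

Set n(4n−3) = 12825, giving 4n² − 3n − 12825 = 0.
The discriminant is 9 + 16·12825 = 205209, and √205209 = 453.
So n = (3 + 453) / 8 = 456/8 = 57.
Check: 57·(4·57 − 3) = 12825. ✓

57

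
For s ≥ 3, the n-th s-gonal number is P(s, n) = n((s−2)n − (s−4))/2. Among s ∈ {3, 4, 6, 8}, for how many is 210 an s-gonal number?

1

s = 3: P(3, 20) = 210. ✓
s = 4: P(4, 14) = 196 and P(4, 15) = 225; 210 is not s-gonal.
s = 6: P(6, 10) = 190 and P(6, 11) = 231; 210 is not s-gonal.
s = 8: P(8, 8) = 176 and P(8, 9) = 225; 210 is not s-gonal.
Hits: s ∈ {3} → 1.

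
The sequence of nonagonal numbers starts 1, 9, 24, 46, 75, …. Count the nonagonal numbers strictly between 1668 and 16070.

46

The n-th nonagonal number is n(7n−5)/2.
Smallest index with value > 1668: n = 23 (giving 1794).
Largest index with value < 16070: n = 68 (giving 16014).
Indices 23 through 68: 46 terms.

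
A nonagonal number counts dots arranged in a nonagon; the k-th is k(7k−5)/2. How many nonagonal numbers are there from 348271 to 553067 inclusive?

The n-th nonagonal number is n(7n−5)/2.
Smallest index with value ≥ 348271: n = 316 (giving 348706).
Largest index with value ≤ 553067: n = 397 (giving 550639).
Indices 316 through 397: 82 terms.

82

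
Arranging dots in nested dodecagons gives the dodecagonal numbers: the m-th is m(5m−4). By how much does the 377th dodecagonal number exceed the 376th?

Consecutive dodecagonal numbers differ by 10n − 9: here 10·377 − 9 = 3761.

3761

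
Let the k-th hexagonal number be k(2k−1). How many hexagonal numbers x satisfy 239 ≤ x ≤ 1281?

14

The n-th hexagonal number is n(2n−1).
Smallest index with value ≥ 239: n = 12 (giving 276).
Largest index with value ≤ 1281: n = 25 (giving 1225).
Indices 12 through 25: 14 terms.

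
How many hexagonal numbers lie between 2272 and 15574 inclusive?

55

The n-th hexagonal number is n(2n−1).
Smallest index with value ≥ 2272: n = 34 (giving 2278).
Largest index with value ≤ 15574: n = 88 (giving 15400).
Indices 34 through 88: 55 terms.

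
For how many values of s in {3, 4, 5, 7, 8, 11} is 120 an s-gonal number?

s = 3: P(3, 15) = 120. ✓
s = 4: P(4, 10) = 100 and P(4, 11) = 121; 120 is not s-gonal.
s = 5: P(5, 9) = 117 and P(5, 10) = 145; 120 is not s-gonal.
s = 7: P(7, 7) = 112 and P(7, 8) = 148; 120 is not s-gonal.
s = 8: P(8, 6) = 96 and P(8, 7) = 133; 120 is not s-gonal.
s = 11: P(11, 5) = 95 and P(11, 6) = 141; 120 is not s-gonal.
Hits: s ∈ {3} → 1.

1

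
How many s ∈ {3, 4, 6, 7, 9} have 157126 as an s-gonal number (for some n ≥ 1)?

1

s = 3: P(3, 560) = 157080 and P(3, 561) = 157641; 157126 is not s-gonal.
s = 4: P(4, 396) = 156816 and P(4, 397) = 157609; 157126 is not s-gonal.
s = 6: P(6, 280) = 156520 and P(6, 281) = 157641; 157126 is not s-gonal.
s = 7: P(7, 251) = 157126. ✓
s = 9: P(9, 212) = 156774 and P(9, 213) = 158259; 157126 is not s-gonal.
Hits: s ∈ {7} → 1.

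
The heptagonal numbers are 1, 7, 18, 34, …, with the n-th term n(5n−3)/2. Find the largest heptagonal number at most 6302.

6175

Solve n(5n−3)/2 ≤ 6302 for integer n.
n = 50 gives 6175 ≤ 6302, while n = 51 gives 6426 > 6302; so the answer is 6175.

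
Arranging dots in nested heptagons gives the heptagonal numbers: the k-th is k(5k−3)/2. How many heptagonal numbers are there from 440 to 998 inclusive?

The n-th heptagonal number is n(5n−3)/2.
Smallest index with value ≥ 440: n = 14 (giving 469).
Largest index with value ≤ 998: n = 20 (giving 970).
Indices 14 through 20: 7 terms.

7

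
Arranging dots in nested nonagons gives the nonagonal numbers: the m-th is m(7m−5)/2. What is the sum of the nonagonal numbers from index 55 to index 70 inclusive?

Σ i(7i−5)/2 = (7Σi² − 5Σi) / 2 over i = 55..70.
Σi = 2485 − 1485 = 1000 and Σi² = 116795 − 53955 = 62840.
(7·62840 − 5·1000) / 2 = 434880/2 = 217440.

217440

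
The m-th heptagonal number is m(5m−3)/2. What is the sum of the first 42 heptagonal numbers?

Σ i(5i−3)/2 = (5Σi² − 3Σi) / 2 over i = 1..42.
Σi = 903 and Σi² = 25585.
(5·25585 − 3·903) / 2 = 125216/2 = 62608.

62608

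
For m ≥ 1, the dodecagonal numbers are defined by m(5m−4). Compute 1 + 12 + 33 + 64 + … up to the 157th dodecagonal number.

Σ i(5i−4) = 5Σi² − 4Σi over i = 1..157.
Σi = 12403 and Σi² = 1302315.
5·1302315 − 4·12403 = 6461963.

6461963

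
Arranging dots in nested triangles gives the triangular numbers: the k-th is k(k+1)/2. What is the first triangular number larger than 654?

666

Solve n(n+1)/2 > 654 for integer n.
The largest n with value ≤ 654 is 35 (since 630 ≤ 654 < 666), so the first above is n = 36, value 666.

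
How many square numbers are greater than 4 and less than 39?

4

The n-th square number is n².
Smallest index with value > 4: n = 3 (giving 9).
Largest index with value < 39: n = 6 (giving 36).
Indices 3 through 6: 4 terms.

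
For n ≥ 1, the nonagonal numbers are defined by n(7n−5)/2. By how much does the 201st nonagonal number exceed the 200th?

1401

Consecutive nonagonal numbers differ by 7n − 6: here 7·201 − 6 = 1401.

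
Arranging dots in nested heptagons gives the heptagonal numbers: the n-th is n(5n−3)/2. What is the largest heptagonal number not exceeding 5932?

Solve n(5n−3)/2 ≤ 5932 for integer n.
n = 49 gives 5929 ≤ 5932, while n = 50 gives 6175 > 5932; so the answer is 5929.

5929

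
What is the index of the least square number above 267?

17

Solve n² > 267 for integer n.
The largest n with value ≤ 267 is 16 (since 256 ≤ 267 < 289), so the first above is n = 17, value 289.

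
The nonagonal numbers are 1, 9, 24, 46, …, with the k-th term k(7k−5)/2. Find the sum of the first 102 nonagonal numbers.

Σ i(7i−5)/2 = (7Σi² − 5Σi) / 2 over i = 1..102.
Σi = 5253 and Σi² = 358955.
(7·358955 − 5·5253) / 2 = 2486420/2 = 1243210.

1243210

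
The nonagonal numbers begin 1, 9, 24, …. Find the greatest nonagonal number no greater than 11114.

10836

Solve n(7n−5)/2 ≤ 11114 for integer n.
n = 56 gives 10836 ≤ 11114, while n = 57 gives 11229 > 11114; so the answer is 10836.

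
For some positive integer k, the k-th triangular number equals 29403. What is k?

242

Set n(n+1)/2 = 29403, giving n² + n − 58806 = 0.
The discriminant is 1 + 8·29403 = 235225, and √235225 = 485.
So n = (-1 + 485) / 2 = 484/2 = 242.
Check: 242·243/2 = 29403. ✓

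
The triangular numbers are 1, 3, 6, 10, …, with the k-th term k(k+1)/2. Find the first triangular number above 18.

Solve n(n+1)/2 > 18 for integer n.
The largest n with value ≤ 18 is 5 (since 15 ≤ 18 < 21), so the first above is n = 6, value 21.

21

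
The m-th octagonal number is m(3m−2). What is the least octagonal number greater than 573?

645

Solve n(3n−2) > 573 for integer n.
The largest n with value ≤ 573 is 14 (since 560 ≤ 573 < 645), so the first above is n = 15, value 645.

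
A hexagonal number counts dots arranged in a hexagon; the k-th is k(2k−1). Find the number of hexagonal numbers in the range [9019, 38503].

72

The n-th hexagonal number is n(2n−1).
Smallest index with value ≥ 9019: n = 68 (giving 9180).
Largest index with value ≤ 38503: n = 139 (giving 38503).
Indices 68 through 139: 72 terms.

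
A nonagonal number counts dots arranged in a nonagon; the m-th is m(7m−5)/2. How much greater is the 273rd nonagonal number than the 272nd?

Consecutive nonagonal numbers differ by 7n − 6: here 7·273 − 6 = 1905.

1905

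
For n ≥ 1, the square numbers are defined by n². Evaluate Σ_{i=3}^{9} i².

Σ_{i=3}^{9} i² = 285 − 5 = 280.

280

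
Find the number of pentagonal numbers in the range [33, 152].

6

The n-th pentagonal number is n(3n−1)/2.
Smallest index with value ≥ 33: n = 5 (giving 35).
Largest index with value ≤ 152: n = 10 (giving 145).
Indices 5 through 10: 6 terms.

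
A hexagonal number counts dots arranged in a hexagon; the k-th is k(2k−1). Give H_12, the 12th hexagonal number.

276

12·(2·12 − 1) = 12·23 = 276.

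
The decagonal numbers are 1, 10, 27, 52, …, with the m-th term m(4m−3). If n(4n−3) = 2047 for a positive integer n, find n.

23

Set n(4n−3) = 2047, giving 4n² − 3n − 2047 = 0.
The discriminant is 9 + 16·2047 = 32761, and √32761 = 181.
So n = (3 + 181) / 8 = 184/8 = 23.
Check: 23·(4·23 − 3) = 2047. ✓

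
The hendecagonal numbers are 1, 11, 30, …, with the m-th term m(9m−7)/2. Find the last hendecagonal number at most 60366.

60146

Solve n(9n−7)/2 ≤ 60366 for integer n.
n = 116 gives 60146 ≤ 60366, while n = 117 gives 61191 > 60366; so the answer is 60146.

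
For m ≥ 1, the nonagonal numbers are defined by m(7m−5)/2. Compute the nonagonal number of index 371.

The 371st nonagonal number is n(7n−5)/2 with n = 371.
371·(7·371 − 5)/2 = 371·2592/2 = 371·1296 = 480816.

480816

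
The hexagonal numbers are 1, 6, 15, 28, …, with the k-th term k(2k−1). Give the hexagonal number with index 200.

79800

200·(2·200 − 1) = 200·399 = 79800.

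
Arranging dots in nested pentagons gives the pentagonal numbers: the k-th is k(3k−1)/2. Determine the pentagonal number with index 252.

The 252nd pentagonal number is n(3n−1)/2 with n = 252.
252·(3·252 − 1)/2 = 252·755/2 = 95130.

95130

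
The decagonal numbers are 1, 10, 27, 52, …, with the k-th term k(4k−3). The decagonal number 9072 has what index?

48

Set n(4n−3) = 9072, giving 4n² − 3n − 9072 = 0.
The discriminant is 9 + 16·9072 = 145161, and √145161 = 381.
So n = (3 + 381) / 8 = 384/8 = 48.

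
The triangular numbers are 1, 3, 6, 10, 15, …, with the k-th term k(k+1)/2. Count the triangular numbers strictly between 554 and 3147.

46

The n-th triangular number is n(n+1)/2.
Smallest index with value > 554: n = 33 (giving 561).
Largest index with value < 3147: n = 78 (giving 3081).
Indices 33 through 78: 46 terms.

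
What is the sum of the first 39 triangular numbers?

10660

Σ i(i+1)/2 = (Σi² + Σi) / 2 over i = 1..39.
Σi = 780 and Σi² = 20540.
(1·20540 + 1·780) / 2 = 21320/2 = 10660.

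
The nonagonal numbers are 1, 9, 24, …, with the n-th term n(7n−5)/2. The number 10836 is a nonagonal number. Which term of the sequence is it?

56

Set n(7n−5)/2 = 10836, giving 7n² − 5n − 21672 = 0.
So n = (5 + 779) / 14 = 784/14 = 56.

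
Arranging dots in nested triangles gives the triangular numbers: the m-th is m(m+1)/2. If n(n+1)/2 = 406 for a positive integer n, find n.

Set n(n+1)/2 = 406, giving n² + n − 812 = 0.
The discriminant is 1 + 8·406 = 3249, and √3249 = 57.
So n = (-1 + 57) / 2 = 56/2 = 28.

28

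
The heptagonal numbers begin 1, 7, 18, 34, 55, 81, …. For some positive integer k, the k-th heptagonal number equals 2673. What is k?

Set n(5n−3)/2 = 2673, giving 5n² − 3n − 5346 = 0.
So n = (3 + 327) / 10 = 330/10 = 33.
Check: 33·(5·33 − 3)/2 = 2673. ✓

33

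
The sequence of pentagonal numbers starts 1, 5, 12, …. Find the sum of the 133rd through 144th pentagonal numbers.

Σ i(3i−1)/2 = (3Σi² − Σi) / 2 over i = 133..144.
Σi = 10440 − 8778 = 1662 and Σi² = 1005720 − 775390 = 230330.
(3·230330 − 1·1662) / 2 = 689328/2 = 344664.

344664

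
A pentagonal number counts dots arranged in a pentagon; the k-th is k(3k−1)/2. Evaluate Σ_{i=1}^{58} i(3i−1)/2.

Σ i(3i−1)/2 = (3Σi² − Σi) / 2 over i = 1..58.
Σi = 1711 and Σi² = 66729.
(3·66729 − 1·1711) / 2 = 198476/2 = 99238.

99238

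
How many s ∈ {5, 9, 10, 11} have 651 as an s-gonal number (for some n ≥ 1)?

s = 5: P(5, 21) = 651. ✓
s = 9: P(9, 14) = 651. ✓
s = 10: P(10, 13) = 637 and P(10, 14) = 742; 651 is not s-gonal.
s = 11: P(11, 12) = 606 and P(11, 13) = 715; 651 is not s-gonal.
Hits: s ∈ {5, 9} → 2.

2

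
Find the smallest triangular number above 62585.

Solve n(n+1)/2 > 62585 for integer n.
The largest n with value ≤ 62585 is 353 (since 62481 ≤ 62585 < 62835), so the first above is n = 354, value 62835.

62835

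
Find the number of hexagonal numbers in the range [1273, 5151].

26

The n-th hexagonal number is n(2n−1).
Smallest index with value ≥ 1273: n = 26 (giving 1326).
Largest index with value ≤ 5151: n = 51 (giving 5151).
Indices 26 through 51: 26 terms.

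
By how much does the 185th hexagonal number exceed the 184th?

Consecutive hexagonal numbers differ by 4n − 3: here 4·185 − 3 = 737.

737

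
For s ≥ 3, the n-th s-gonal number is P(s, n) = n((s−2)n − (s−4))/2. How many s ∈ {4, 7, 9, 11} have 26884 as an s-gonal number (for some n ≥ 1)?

2

s = 4: P(4, 163) = 26569 and P(4, 164) = 26896; 26884 is not s-gonal.
s = 7: P(7, 104) = 26884. ✓
s = 9: P(9, 88) = 26884. ✓
s = 11: P(11, 77) = 26411 and P(11, 78) = 27105; 26884 is not s-gonal.
Hits: s ∈ {7, 9} → 2.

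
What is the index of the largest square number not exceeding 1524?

39

Solve n² ≤ 1524 for integer n.
n = 39 gives 1521 ≤ 1524, while n = 40 gives 1600 > 1524; so the answer is index 39.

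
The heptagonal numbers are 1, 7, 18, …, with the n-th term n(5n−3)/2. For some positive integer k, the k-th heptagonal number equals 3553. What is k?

38

Set n(5n−3)/2 = 3553, giving 5n² − 3n − 7106 = 0.
So n = (3 + 377) / 10 = 380/10 = 38.
Check: 38·(5·38 − 3)/2 = 3553. ✓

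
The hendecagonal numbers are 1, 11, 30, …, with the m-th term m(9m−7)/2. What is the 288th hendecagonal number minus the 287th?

Consecutive hendecagonal numbers differ by 9n − 8: here 9·288 − 8 = 2584.

2584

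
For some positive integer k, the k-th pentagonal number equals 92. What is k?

Set n(3n−1)/2 = 92, giving 3n² − n − 184 = 0.
So n = (1 + 47) / 6 = 48/6 = 8.
Check: 8·(3·8 − 1)/2 = 92. ✓

8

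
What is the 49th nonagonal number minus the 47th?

49·(7·49 − 5)/2 = 8281 and 47·(7·47 − 5)/2 = 7614.
Difference: 8281 − 7614 = 667.

667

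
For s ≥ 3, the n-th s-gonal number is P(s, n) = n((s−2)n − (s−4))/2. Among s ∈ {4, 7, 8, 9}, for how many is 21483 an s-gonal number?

s = 4: P(4, 146) = 21316 and P(4, 147) = 21609; 21483 is not s-gonal.
s = 7: P(7, 93) = 21483. ✓
s = 8: P(8, 84) = 21000 and P(8, 85) = 21505; 21483 is not s-gonal.
s = 9: P(9, 78) = 21099 and P(9, 79) = 21646; 21483 is not s-gonal.
Hits: s ∈ {7} → 1.

1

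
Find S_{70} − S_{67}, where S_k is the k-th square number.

411

70² = 4900 and 67² = 4489.
Difference: 4900 − 4489 = 411.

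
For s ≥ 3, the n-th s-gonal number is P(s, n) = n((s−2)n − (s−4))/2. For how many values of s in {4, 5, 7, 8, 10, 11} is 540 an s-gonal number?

2

s = 4: P(4, 23) = 529 and P(4, 24) = 576; 540 is not s-gonal.
s = 5: P(5, 19) = 532 and P(5, 20) = 590; 540 is not s-gonal.
s = 7: P(7, 15) = 540. ✓
s = 8: P(8, 13) = 481 and P(8, 14) = 560; 540 is not s-gonal.
s = 10: P(10, 12) = 540. ✓
s = 11: P(11, 11) = 506 and P(11, 12) = 606; 540 is not s-gonal.
Hits: s ∈ {7, 10} → 2.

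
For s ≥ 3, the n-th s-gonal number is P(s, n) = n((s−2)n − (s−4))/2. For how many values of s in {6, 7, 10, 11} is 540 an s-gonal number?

2

s = 6: P(6, 16) = 496 and P(6, 17) = 561; 540 is not s-gonal.
s = 7: P(7, 15) = 540. ✓
s = 10: P(10, 12) = 540. ✓
s = 11: P(11, 11) = 506 and P(11, 12) = 606; 540 is not s-gonal.
Hits: s ∈ {7, 10} → 2.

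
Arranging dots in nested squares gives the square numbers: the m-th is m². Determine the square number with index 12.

12² = 144.

144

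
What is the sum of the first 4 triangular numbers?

20

Σ i(i+1)/2 = (Σi² + Σi) / 2 over i = 1..4.
Σi = 10 and Σi² = 30.
(1·30 + 1·10) / 2 = 40/2 = 20.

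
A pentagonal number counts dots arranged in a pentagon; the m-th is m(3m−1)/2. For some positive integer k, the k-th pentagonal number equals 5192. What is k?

Set n(3n−1)/2 = 5192, giving 3n² − n − 10384 = 0.
The discriminant is 1 + 24·5192 = 124609, and √124609 = 353.
So n = (1 + 353) / 6 = 354/6 = 59.
Check: 59·(3·59 − 1)/2 = 5192. ✓

59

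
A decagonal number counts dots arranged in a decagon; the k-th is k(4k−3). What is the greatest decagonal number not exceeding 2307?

2232

Solve n(4n−3) ≤ 2307 for integer n.
n = 24 gives 2232 ≤ 2307, while n = 25 gives 2425 > 2307; so the answer is 2232.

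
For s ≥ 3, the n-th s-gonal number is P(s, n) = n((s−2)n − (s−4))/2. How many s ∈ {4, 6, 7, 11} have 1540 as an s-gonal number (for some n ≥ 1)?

s = 4: P(4, 39) = 1521 and P(4, 40) = 1600; 1540 is not s-gonal.
s = 6: P(6, 28) = 1540. ✓
s = 7: P(7, 25) = 1525 and P(7, 26) = 1651; 1540 is not s-gonal.
s = 11: P(11, 18) = 1395 and P(11, 19) = 1558; 1540 is not s-gonal.
Hits: s ∈ {6} → 1.

1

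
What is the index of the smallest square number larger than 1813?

Solve n² > 1813 for integer n.
The largest n with value ≤ 1813 is 42 (since 1764 ≤ 1813 < 1849), so the first above is n = 43, value 1849.

43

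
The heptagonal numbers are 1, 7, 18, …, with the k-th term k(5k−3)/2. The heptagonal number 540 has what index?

Set n(5n−3)/2 = 540, giving 5n² − 3n − 1080 = 0.
The discriminant is 9 + 40·540 = 21609, and √21609 = 147.
So n = (3 + 147) / 10 = 150/10 = 15.
Check: 15·(5·15 − 3)/2 = 540. ✓

15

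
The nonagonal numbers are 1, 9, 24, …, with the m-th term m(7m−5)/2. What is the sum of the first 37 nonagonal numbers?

59755

Σ i(7i−5)/2 = (7Σi² − 5Σi) / 2 over i = 1..37.
Σi = 703 and Σi² = 17575.
(7·17575 − 5·703) / 2 = 119510/2 = 59755.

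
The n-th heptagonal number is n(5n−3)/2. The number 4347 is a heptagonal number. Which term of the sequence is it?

42

Set n(5n−3)/2 = 4347, giving 5n² − 3n − 8694 = 0.
So n = (3 + 417) / 10 = 420/10 = 42.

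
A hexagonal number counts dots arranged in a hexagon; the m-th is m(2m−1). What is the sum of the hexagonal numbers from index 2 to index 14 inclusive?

Σ i(2i−1) = 2Σi² − Σi over i = 2..14.
Σi = 105 − 1 = 104 and Σi² = 1015 − 1 = 1014.
2·1014 − 1·104 = 1924.

1924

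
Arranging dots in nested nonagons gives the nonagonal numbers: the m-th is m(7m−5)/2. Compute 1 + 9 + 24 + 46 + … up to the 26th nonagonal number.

Σ i(7i−5)/2 = (7Σi² − 5Σi) / 2 over i = 1..26.
Σi = 351 and Σi² = 6201.
(7·6201 − 5·351) / 2 = 41652/2 = 20826.

20826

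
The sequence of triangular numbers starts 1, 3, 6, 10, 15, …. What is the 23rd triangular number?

276

The 23rd triangular number is n(n+1)/2 with n = 23.
23·24/2 = 552/2 = 276.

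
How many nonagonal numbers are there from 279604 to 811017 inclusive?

199

The n-th nonagonal number is n(7n−5)/2.
Smallest index with value ≥ 279604: n = 283 (giving 279604).
Largest index with value ≤ 811017: n = 481 (giving 808561).
Indices 283 through 481: 199 terms.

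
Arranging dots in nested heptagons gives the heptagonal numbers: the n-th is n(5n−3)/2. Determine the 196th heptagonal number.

The 196th heptagonal number is n(5n−3)/2 with n = 196.
196·(5·196 − 3)/2 = 196·977/2 = 95746.

95746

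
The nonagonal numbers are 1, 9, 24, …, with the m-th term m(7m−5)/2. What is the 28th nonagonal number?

The 28th nonagonal number is n(7n−5)/2 with n = 28.
28·(7·28 − 5)/2 = 28·191/2 = 2674.

2674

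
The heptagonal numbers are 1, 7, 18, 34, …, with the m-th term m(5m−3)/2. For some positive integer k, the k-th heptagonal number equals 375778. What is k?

388

Set n(5n−3)/2 = 375778, giving 5n² − 3n − 751556 = 0.
The discriminant is 9 + 40·375778 = 15031129, and √15031129 = 3877.
So n = (3 + 3877) / 10 = 3880/10 = 388.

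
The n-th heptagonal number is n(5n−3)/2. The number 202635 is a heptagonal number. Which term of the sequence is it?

Set n(5n−3)/2 = 202635, giving 5n² − 3n − 405270 = 0.
The discriminant is 9 + 40·202635 = 8105409, and √8105409 = 2847.
So n = (3 + 2847) / 10 = 2850/10 = 285.

285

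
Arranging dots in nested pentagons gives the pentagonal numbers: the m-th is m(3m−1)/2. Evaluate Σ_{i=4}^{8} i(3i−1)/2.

270

Σ i(3i−1)/2 = (3Σi² − Σi) / 2 over i = 4..8.
Σi = 36 − 6 = 30 and Σi² = 204 − 14 = 190.
(3·190 − 1·30) / 2 = 540/2 = 270.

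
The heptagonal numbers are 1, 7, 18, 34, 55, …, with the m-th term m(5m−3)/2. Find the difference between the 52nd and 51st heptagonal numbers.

Consecutive heptagonal numbers differ by 5n − 4: here 5·52 − 4 = 256.

256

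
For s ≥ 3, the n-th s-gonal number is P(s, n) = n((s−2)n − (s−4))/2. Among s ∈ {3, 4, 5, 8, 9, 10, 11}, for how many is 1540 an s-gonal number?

2

s = 3: P(3, 55) = 1540. ✓
s = 4: P(4, 39) = 1521 and P(4, 40) = 1600; 1540 is not s-gonal.
s = 5: P(5, 32) = 1520 and P(5, 33) = 1617; 1540 is not s-gonal.
s = 8: P(8, 22) = 1408 and P(8, 23) = 1541; 1540 is not s-gonal.
s = 9: P(9, 21) = 1491 and P(9, 22) = 1639; 1540 is not s-gonal.
s = 10: P(10, 20) = 1540. ✓
s = 11: P(11, 18) = 1395 and P(11, 19) = 1558; 1540 is not s-gonal.
Hits: s ∈ {3, 10} → 2.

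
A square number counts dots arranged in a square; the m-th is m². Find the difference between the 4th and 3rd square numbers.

7

n² − (n−1)² = 2n − 1, so 4² − 3² = 2·4 − 1 = 7.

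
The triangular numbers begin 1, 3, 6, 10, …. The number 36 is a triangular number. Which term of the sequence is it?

8

Set n(n+1)/2 = 36, giving n² + n − 72 = 0.
So n = (-1 + 17) / 2 = 16/2 = 8.
Check: 8·9/2 = 36. ✓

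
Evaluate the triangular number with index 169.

The 169th triangular number is n(n+1)/2 with n = 169.
169·170/2 = 28730/2 = 14365.

14365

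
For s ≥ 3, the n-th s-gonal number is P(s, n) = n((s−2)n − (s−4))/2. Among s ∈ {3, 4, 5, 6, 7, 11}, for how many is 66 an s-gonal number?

s = 3: P(3, 11) = 66. ✓
s = 4: P(4, 8) = 64 and P(4, 9) = 81; 66 is not s-gonal.
s = 5: P(5, 6) = 51 and P(5, 7) = 70; 66 is not s-gonal.
s = 6: P(6, 6) = 66. ✓
s = 7: P(7, 5) = 55 and P(7, 6) = 81; 66 is not s-gonal.
s = 11: P(11, 4) = 58 and P(11, 5) = 95; 66 is not s-gonal.
Hits: s ∈ {3, 6} → 2.

2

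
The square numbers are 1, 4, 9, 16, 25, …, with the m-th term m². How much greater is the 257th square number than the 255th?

1024

257² = 66049 and 255² = 65025.
Difference: 66049 − 65025 = 1024.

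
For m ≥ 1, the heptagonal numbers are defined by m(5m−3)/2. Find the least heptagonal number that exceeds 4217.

Solve n(5n−3)/2 > 4217 for integer n.
The largest n with value ≤ 4217 is 41 (since 4141 ≤ 4217 < 4347), so the first above is n = 42, value 4347.

4347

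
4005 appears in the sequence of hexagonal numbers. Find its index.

45

Set n(2n−1) = 4005, giving 2n² − n − 4005 = 0.
So n = (1 + 179) / 4 = 180/4 = 45.
Check: 45·(2·45 − 1) = 4005. ✓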